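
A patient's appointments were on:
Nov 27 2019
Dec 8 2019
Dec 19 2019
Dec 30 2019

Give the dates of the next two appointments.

Gaps between consecutive events: 11, 11, 11 days — a constant 11-day interval.
Dec 30 2019 + 11 days = Jan 10 2020.
Jan 10 2020 + 11 days = Jan 21 2020.

Jan 10 2020, Jan 21 2020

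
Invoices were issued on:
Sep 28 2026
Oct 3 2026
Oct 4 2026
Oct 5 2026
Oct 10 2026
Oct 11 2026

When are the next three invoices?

The gap pattern 5, 1, 1, 5, 1 repeats every 3 events.
These are the Mondays, Saturdays and Sundays of each week.
Next Monday: Oct 12 2026.
The following Saturday is Oct 17 2026.
Next Sunday: Oct 18 2026.

Oct 12 2026, Oct 17 2026, Oct 18 2026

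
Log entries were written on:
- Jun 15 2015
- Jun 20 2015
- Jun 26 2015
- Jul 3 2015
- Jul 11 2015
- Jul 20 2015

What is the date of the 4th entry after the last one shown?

Gaps: 5, 6, 7, 8, 9 days — each gap is 1 larger than the previous one.
Next gap: 10 days. Jul 20 2015 + 10 days = Jul 30 2015.
Next gap: 11 days. Jul 30 2015 + 11 days = Aug 10 2015.
Next gap: 12 days. Aug 10 2015 + 12 days = Aug 22 2015.
Next gap: 13 days. Aug 22 2015 + 13 days = Sep 4 2015.

Sep 4 2015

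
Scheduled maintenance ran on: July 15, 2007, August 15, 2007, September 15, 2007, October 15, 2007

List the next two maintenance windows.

Each date is the 15th; the gaps (31, 31, 30) track the month lengths.
The rule is the 15th of each month.
Next: November 2007 → November 15, 2007.
December 2007: December 15, 2007.

November 15, 2007; December 15, 2007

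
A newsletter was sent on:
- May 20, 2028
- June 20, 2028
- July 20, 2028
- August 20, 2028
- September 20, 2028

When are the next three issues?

The day-of-month is always 20 (31, 30, 31, 31 days between events).
So this recurs on the 20th of each month.
October 2028: October 20, 2028.
November 2028: November 20, 2028.
December 2028: December 20, 2028.

October 20, 2028; November 20, 2028; December 20, 2028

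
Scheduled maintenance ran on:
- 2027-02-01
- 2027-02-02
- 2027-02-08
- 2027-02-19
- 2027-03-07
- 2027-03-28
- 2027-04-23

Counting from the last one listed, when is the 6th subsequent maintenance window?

Intervals are 1, 6, 11, 16, 21, 26 days — an arithmetic progression with common difference 5.
Next gap: 31 days. 2027-04-23 + 31 days = 2027-05-24.
Next gap: 36 days. 2027-05-24 + 36 days = 2027-06-29.
Next gap: 41 days. 2027-06-29 + 41 days = 2027-08-09.
Next gap: 46 days. 2027-08-09 + 46 days = 2027-09-24.
Next gap: 51 days. 2027-09-24 + 51 days = 2027-11-14.
Next gap: 56 days. 2027-11-14 + 56 days = 2028-01-09.

2028-01-09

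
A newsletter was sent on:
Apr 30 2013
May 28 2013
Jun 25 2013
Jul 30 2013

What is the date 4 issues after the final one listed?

All Tuesdays; the gaps (28, 28, 35) vary with month length.
This is the last Tuesday of each month.
August 2013 ends with Tuesday Aug 27 2013.
September 2013 ends with Tuesday Sep 24 2013.
Last Tuesday of October 2013: Oct 29 2013.
Last Tuesday of November 2013: Nov 26 2013.

Nov 26 2013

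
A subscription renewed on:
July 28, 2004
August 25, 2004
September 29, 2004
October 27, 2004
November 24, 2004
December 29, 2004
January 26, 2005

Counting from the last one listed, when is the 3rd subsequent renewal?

These are Wednesdays with 28, 35, 28, 28, 35, 28-day gaps.
Each is the final Wednesday of its month — September 29, 2004 is past the 28th, so '4th Wednesday' doesn't fit.
Last Wednesday of February 2005: February 23, 2005.
Last Wednesday of March 2005: March 30, 2005.
April 2005 ends with Wednesday April 27, 2005.

April 27, 2005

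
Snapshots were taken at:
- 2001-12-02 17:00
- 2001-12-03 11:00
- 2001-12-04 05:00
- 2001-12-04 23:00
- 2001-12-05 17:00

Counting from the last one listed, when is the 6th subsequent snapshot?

2001-12-10 05:00

Spacing: 18, 18, 18, 18 h — constant 18 h.
2001-12-05 17:00 + 18 h = 2001-12-06 11:00.
2001-12-06 11:00 + 18 h = 2001-12-07 05:00.
2001-12-07 05:00 + 18 h = 2001-12-07 23:00.
2001-12-07 23:00 + 18 h = 2001-12-08 17:00.
2001-12-08 17:00 + 18 h = 2001-12-09 11:00.
2001-12-09 11:00 + 18 h = 2001-12-10 05:00.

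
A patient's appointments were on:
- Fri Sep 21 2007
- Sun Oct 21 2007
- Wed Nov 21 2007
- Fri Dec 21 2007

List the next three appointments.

Each date is the 21st; the gaps (30, 31, 30) track the month lengths.
The rule is the 21st of each month.
Next: January 2008 → Mon Jan 21 2008.
Next: February 2008 → Thu Feb 21 2008.
March 2008: Fri Mar 21 2008.

Mon Jan 21 2008, Thu Feb 21 2008, Fri Mar 21 2008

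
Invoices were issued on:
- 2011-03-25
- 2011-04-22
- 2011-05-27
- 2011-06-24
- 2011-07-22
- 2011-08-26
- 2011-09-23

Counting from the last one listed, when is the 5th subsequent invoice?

Gaps: 28, 35, 28, 28, 35, 28 days — a mix of 28 and 35. Every date is a Friday.
Each is the 4th Friday of its month.
October 2011 — 4th Friday is 2011-10-28.
4th Friday of November 2011: 2011-11-25.
December 2011 — 4th Friday is 2011-12-23.
4th Friday of January 2012: 2012-01-27.
4th Friday of February 2012: 2012-02-24.

2012-02-24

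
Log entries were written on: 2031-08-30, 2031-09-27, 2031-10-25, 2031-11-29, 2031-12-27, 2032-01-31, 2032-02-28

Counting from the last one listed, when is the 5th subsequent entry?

2032-07-31

All Saturdays; the gaps (28, 28, 35, 28, 35, 28) vary with month length.
This is the last Saturday of each month.
Last Saturday of March 2032: 2032-03-27.
April 2032 ends with Saturday 2032-04-24.
May 2032 ends with Saturday 2032-05-29.
Last Saturday of June 2032: 2032-06-26.
Last Saturday of July 2032: 2032-07-31.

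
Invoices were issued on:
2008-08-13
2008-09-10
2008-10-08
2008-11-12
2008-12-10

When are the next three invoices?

All dates are Wednesdays, 28, 28, 35, 28 days apart.
Specifically, the 2nd Wednesday of each month.
January 2009 — 2nd Wednesday is 2009-01-14.
2nd Wednesday of February 2009: 2009-02-11.
2nd Wednesday of March 2009: 2009-03-11.

2009-01-14, 2009-02-11, 2009-03-11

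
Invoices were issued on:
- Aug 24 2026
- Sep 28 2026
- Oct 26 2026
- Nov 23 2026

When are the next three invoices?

Dec 28 2026, Jan 25 2027, Feb 22 2027

These are Mondays at 28- or 35-day spacing (35, 28, 28).
The pattern: 4th Monday of the month.
December 2026 — 4th Monday is Dec 28 2026.
January 2027 — 4th Monday is Jan 25 2027.
4th Monday of February 2027: Feb 22 2027.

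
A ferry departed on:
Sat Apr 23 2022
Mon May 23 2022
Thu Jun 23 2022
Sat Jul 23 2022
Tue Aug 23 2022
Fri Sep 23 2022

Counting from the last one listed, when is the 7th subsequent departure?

Sun Apr 23 2023

Gaps: 30, 31, 30, 31, 31 days — not constant. Every event is on the 23rd of the month.
Pattern: the 23rd of each month.
October 2022: Sun Oct 23 2022.
November 2022: Wed Nov 23 2022.
Next: December 2022 → Fri Dec 23 2022.
Next: January 2023 → Mon Jan 23 2023.
February 2023: Thu Feb 23 2023.
Next: March 2023 → Thu Mar 23 2023.
April 2023: Sun Apr 23 2023.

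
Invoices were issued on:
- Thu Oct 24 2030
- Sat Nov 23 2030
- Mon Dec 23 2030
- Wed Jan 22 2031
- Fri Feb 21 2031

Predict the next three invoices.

Every event comes 30 days after the last (30, 30, 30, 30).
Fri Feb 21 2031 + 30 days = Sun Mar 23 2031.
Sun Mar 23 2031 + 30 days = Tue Apr 22 2031.
Tue Apr 22 2031 + 30 days = Thu May 22 2031.

Sun Mar 23 2031, Tue Apr 22 2031, Thu May 22 2031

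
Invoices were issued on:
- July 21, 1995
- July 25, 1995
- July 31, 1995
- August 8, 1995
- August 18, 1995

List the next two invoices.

Gaps: 4, 6, 8, 10 days — each gap is 2 larger than the previous one.
Next gap: 12 days. August 18, 1995 + 12 days = August 30, 1995.
Next gap: 14 days. August 30, 1995 + 14 days = September 13, 1995.

August 30, 1995; September 13, 1995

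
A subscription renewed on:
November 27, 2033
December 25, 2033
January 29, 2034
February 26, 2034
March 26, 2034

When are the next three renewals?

These are Sundays with 28, 35, 28, 28-day gaps.
Each is the final Sunday of its month — January 29, 2034 is past the 28th, so '4th Sunday' doesn't fit.
April 2034 ends with Sunday April 30, 2034.
May 2034 ends with Sunday May 28, 2034.
June 2034 ends with Sunday June 25, 2034.

April 30, 2034; May 28, 2034; June 25, 2034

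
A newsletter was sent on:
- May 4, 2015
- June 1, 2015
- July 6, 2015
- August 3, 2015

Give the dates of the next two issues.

These are Mondays at 28- or 35-day spacing (28, 35, 28).
The pattern: 1st Monday of the month.
1st Monday of September 2015: September 7, 2015.
October 2015 — 1st Monday is October 5, 2015.

September 7, 2015; October 5, 2015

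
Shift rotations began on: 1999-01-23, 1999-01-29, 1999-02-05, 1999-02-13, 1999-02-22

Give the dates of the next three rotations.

Intervals are 6, 7, 8, 9 days — an arithmetic progression with common difference 1.
Next gap: 10 days. 1999-02-22 + 10 days = 1999-03-04.
Next gap: 11 days. 1999-03-04 + 11 days = 1999-03-15.
Next gap: 12 days. 1999-03-15 + 12 days = 1999-03-27.

1999-03-04, 1999-03-15, 1999-03-27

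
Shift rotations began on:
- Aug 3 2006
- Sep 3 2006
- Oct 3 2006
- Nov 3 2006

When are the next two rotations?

Dec 3 2006, Jan 3 2007

Gaps: 31, 30, 31 days — not constant. Every event is on the 3rd of the month.
Pattern: the 3rd of each month.
December 2006: Dec 3 2006.
January 2007: Jan 3 2007.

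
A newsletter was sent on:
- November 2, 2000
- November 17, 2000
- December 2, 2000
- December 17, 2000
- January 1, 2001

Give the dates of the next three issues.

January 16, 2001; January 31, 2001; February 15, 2001

Every event comes 15 days after the last (15, 15, 15, 15).
January 1, 2001 + 15 days = January 16, 2001.
January 16, 2001 + 15 days = January 31, 2001.
January 31, 2001 + 15 days = February 15, 2001.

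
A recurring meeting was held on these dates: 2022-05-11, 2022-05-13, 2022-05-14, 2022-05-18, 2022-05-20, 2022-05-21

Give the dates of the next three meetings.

Gaps: 2, 1, 4, 2, 1 days — not constant, but cyclic with period 3.
The events fall on every Wednesday, Friday and Saturday.
The following Wednesday is 2022-05-25.
The following Friday is 2022-05-27.
The following Saturday is 2022-05-28.

2022-05-25, 2022-05-27, 2022-05-28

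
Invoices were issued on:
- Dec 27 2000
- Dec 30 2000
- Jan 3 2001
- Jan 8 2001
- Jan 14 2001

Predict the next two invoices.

Jan 21 2001, Jan 29 2001

Intervals are 3, 4, 5, 6 days — an arithmetic progression with common difference 1.
Next gap: 7 days. Jan 14 2001 + 7 days = Jan 21 2001.
Next gap: 8 days. Jan 21 2001 + 8 days = Jan 29 2001.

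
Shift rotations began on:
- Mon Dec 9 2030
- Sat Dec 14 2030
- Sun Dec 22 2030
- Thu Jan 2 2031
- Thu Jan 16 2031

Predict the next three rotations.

Sun Feb 2 2031, Sat Feb 22 2031, Mon Mar 17 2031

The spacing grows by 3 each time: 5, 8, 11, 14 days.
Next gap: 17 days. Thu Jan 16 2031 + 17 days = Sun Feb 2 2031.
Next gap: 20 days. Sun Feb 2 2031 + 20 days = Sat Feb 22 2031.
Next gap: 23 days. Sat Feb 22 2031 + 23 days = Mon Mar 17 2031.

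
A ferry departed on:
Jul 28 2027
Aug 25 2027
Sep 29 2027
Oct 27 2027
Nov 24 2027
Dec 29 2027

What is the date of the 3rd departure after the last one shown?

Every date is a Wednesday; gaps 28, 35, 28, 28, 35 days.
Each is the last Wednesday of its month (at least one falls on the 29th or later, ruling out '4th Wednesday').
January 2028 ends with Wednesday Jan 26 2028.
February 2028 ends with Wednesday Feb 23 2028.
March 2028 ends with Wednesday Mar 29 2028.

Mar 29 2028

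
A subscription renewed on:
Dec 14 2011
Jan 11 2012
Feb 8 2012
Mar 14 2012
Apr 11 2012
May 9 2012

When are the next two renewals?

Jun 13 2012, Jul 11 2012

These are Wednesdays at 28- or 35-day spacing (28, 28, 35, 28, 28).
The pattern: 2nd Wednesday of the month.
2nd Wednesday of June 2012: Jun 13 2012.
2nd Wednesday of July 2012: Jul 11 2012.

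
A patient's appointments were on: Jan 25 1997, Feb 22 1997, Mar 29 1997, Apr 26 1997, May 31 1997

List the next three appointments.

Jun 28 1997, Jul 26 1997, Aug 30 1997

All Saturdays; the gaps (28, 35, 28, 35) vary with month length.
This is the last Saturday of each month.
June 1997 ends with Saturday Jun 28 1997.
Last Saturday of July 1997: Jul 26 1997.
August 1997 ends with Saturday Aug 30 1997.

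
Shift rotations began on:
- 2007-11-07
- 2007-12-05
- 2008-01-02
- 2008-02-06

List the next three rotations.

2008-03-05, 2008-04-02, 2008-05-07

Gaps: 28, 28, 35 days — a mix of 28 and 35. Every date is a Wednesday.
Each is the 1st Wednesday of its month.
March 2008 — 1st Wednesday is 2008-03-05.
1st Wednesday of April 2008: 2008-04-02.
1st Wednesday of May 2008: 2008-05-07.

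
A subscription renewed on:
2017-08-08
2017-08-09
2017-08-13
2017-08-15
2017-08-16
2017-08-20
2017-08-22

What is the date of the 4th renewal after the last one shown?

The gap pattern 1, 4, 2, 1, 4, 2 repeats every 3 events.
These are the Tuesdays, Wednesdays and Sundays of each week.
Next Wednesday: 2017-08-23.
Next Sunday: 2017-08-27.
The following Tuesday is 2017-08-29.
Next Wednesday: 2017-08-30.

2017-08-30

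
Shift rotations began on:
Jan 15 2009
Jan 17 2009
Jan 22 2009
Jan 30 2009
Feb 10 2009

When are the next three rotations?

Feb 24 2009, Mar 13 2009, Apr 2 2009

The spacing grows by 3 each time: 2, 5, 8, 11 days.
Next gap: 14 days. Feb 10 2009 + 14 days = Feb 24 2009.
Next gap: 17 days. Feb 24 2009 + 17 days = Mar 13 2009.
Next gap: 20 days. Mar 13 2009 + 20 days = Apr 2 2009.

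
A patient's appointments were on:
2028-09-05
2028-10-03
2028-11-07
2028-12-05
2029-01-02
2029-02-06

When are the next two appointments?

2029-03-06, 2029-04-03

All dates are Tuesdays, 28, 35, 28, 28, 35 days apart.
Specifically, the 1st Tuesday of each month.
1st Tuesday of March 2029: 2029-03-06.
April 2029 — 1st Tuesday is 2029-04-03.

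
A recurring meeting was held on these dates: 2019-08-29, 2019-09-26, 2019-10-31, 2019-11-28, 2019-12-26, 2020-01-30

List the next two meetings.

2020-02-27, 2020-03-26

These are Thursdays with 28, 35, 28, 28, 35-day gaps.
Each is the final Thursday of its month — 2019-08-29 is past the 28th, so '4th Thursday' doesn't fit.
February 2020 ends with Thursday 2020-02-27.
Last Thursday of March 2020: 2020-03-26.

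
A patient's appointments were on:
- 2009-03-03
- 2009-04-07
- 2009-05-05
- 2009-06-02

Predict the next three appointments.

2009-07-07, 2009-08-04, 2009-09-01

These are Tuesdays at 28- or 35-day spacing (35, 28, 28).
The pattern: 1st Tuesday of the month.
1st Tuesday of July 2009: 2009-07-07.
August 2009 — 1st Tuesday is 2009-08-04.
September 2009 — 1st Tuesday is 2009-09-01.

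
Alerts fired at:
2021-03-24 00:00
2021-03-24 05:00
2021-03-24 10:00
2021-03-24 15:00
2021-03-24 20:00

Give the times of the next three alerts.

Spacing: 5, 5, 5, 5 h — constant 5 h.
2021-03-24 20:00 + 5 h = 2021-03-25 01:00.
2021-03-25 01:00 + 5 h = 2021-03-25 06:00.
2021-03-25 06:00 + 5 h = 2021-03-25 11:00.

2021-03-25 01:00, 2021-03-25 06:00, 2021-03-25 11:00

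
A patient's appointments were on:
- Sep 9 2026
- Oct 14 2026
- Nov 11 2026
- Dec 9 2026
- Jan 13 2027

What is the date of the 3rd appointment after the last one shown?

These are Wednesdays at 28- or 35-day spacing (35, 28, 28, 35).
The pattern: 2nd Wednesday of the month.
February 2027 — 2nd Wednesday is Feb 10 2027.
March 2027 — 2nd Wednesday is Mar 10 2027.
April 2027 — 2nd Wednesday is Apr 14 2027.

Apr 14 2027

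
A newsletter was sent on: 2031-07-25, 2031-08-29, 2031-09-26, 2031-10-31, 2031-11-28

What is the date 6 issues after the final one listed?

2032-05-28

All Fridays; the gaps (35, 28, 35, 28) vary with month length.
This is the last Friday of each month.
Last Friday of December 2031: 2031-12-26.
January 2032 ends with Friday 2032-01-30.
February 2032 ends with Friday 2032-02-27.
Last Friday of March 2032: 2032-03-26.
Last Friday of April 2032: 2032-04-30.
Last Friday of May 2032: 2032-05-28.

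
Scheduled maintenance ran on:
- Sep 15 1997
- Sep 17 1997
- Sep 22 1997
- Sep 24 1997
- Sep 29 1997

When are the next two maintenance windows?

Oct 1 1997, Oct 6 1997

Every event lands on a Monday or Wednesday (gaps cycle 2, 5, 2, 5).
So the schedule is: every Monday and Wednesday.
Next Wednesday: Oct 1 1997.
Next Monday: Oct 6 1997.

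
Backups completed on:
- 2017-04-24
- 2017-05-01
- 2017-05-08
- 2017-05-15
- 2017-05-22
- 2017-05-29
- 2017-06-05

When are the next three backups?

Gaps between consecutive events: 7, 7, 7, 7, 7, 7 days — a constant 7-day interval.
2017-06-05 + 7 days = 2017-06-12.
2017-06-12 + 7 days = 2017-06-19.
2017-06-19 + 7 days = 2017-06-26.

2017-06-12, 2017-06-19, 2017-06-26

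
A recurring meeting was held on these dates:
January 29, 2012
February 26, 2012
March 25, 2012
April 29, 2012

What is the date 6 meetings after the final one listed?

Every date is a Sunday; gaps 28, 28, 35 days.
Each is the last Sunday of its month (at least one falls on the 29th or later, ruling out '4th Sunday').
Last Sunday of May 2012: May 27, 2012.
Last Sunday of June 2012: June 24, 2012.
Last Sunday of July 2012: July 29, 2012.
Last Sunday of August 2012: August 26, 2012.
Last Sunday of September 2012: September 30, 2012.
October 2012 ends with Sunday October 28, 2012.

October 28, 2012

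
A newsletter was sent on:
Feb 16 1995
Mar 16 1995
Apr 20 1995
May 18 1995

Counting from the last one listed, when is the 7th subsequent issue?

Dec 21 1995

Gaps: 28, 35, 28 days — a mix of 28 and 35. Every date is a Thursday.
Each is the 3rd Thursday of its month.
3rd Thursday of June 1995: Jun 15 1995.
July 1995 — 3rd Thursday is Jul 20 1995.
3rd Thursday of August 1995: Aug 17 1995.
September 1995 — 3rd Thursday is Sep 21 1995.
October 1995 — 3rd Thursday is Oct 19 1995.
November 1995 — 3rd Thursday is Nov 16 1995.
December 1995 — 3rd Thursday is Dec 21 1995.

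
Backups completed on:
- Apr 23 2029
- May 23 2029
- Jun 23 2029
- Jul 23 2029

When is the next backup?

Gaps: 30, 31, 30 days — not constant. Every event is on the 23rd of the month.
Pattern: the 23rd of each month.
August 2029: Aug 23 2029.

Aug 23 2029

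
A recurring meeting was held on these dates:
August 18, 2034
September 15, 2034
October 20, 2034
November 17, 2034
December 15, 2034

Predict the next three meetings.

January 19, 2035; February 16, 2035; March 16, 2035

All dates are Fridays, 28, 35, 28, 28 days apart.
Specifically, the 3rd Friday of each month.
3rd Friday of January 2035: January 19, 2035.
3rd Friday of February 2035: February 16, 2035.
3rd Friday of March 2035: March 16, 2035.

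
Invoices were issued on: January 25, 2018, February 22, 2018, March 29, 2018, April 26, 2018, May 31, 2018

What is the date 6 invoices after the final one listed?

November 29, 2018

These are Thursdays with 28, 35, 28, 35-day gaps.
Each is the final Thursday of its month — March 29, 2018 is past the 28th, so '4th Thursday' doesn't fit.
June 2018 ends with Thursday June 28, 2018.
July 2018 ends with Thursday July 26, 2018.
Last Thursday of August 2018: August 30, 2018.
September 2018 ends with Thursday September 27, 2018.
October 2018 ends with Thursday October 25, 2018.
Last Thursday of November 2018: November 29, 2018.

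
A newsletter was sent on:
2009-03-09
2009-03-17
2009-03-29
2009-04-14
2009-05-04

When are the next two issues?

2009-05-28, 2009-06-25

Gaps: 8, 12, 16, 20 days — each gap is 4 larger than the previous one.
Next gap: 24 days. 2009-05-04 + 24 days = 2009-05-28.
Next gap: 28 days. 2009-05-28 + 28 days = 2009-06-25.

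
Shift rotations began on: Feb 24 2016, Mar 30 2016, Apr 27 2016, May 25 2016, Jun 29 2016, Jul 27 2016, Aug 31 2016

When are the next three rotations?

Sep 28 2016, Oct 26 2016, Nov 30 2016

Every date is a Wednesday; gaps 35, 28, 28, 35, 28, 35 days.
Each is the last Wednesday of its month (at least one falls on the 29th or later, ruling out '4th Wednesday').
Last Wednesday of September 2016: Sep 28 2016.
Last Wednesday of October 2016: Oct 26 2016.
Last Wednesday of November 2016: Nov 30 2016.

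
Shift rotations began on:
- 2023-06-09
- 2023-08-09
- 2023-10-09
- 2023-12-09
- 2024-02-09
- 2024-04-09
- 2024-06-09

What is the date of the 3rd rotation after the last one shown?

2024-12-09

Each date is the 9th; the gaps (61, 61, 61, 62, 60, 61) track the month lengths.
The rule is the 9th of every 2 months.
August 2024: 2024-08-09.
October 2024: 2024-10-09.
December 2024: 2024-12-09.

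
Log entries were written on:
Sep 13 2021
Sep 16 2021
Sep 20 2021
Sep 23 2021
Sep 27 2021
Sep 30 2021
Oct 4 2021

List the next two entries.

Oct 7 2021, Oct 11 2021

Every event lands on a Monday or Thursday (gaps cycle 3, 4, 3, 4, 3, 4).
So the schedule is: every Monday and Thursday.
Next Thursday: Oct 7 2021.
Next Monday: Oct 11 2021.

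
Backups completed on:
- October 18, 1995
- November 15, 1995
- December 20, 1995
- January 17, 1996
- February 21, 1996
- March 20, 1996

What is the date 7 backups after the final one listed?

These are Wednesdays at 28- or 35-day spacing (28, 35, 28, 35, 28).
The pattern: 3rd Wednesday of the month.
April 1996 — 3rd Wednesday is April 17, 1996.
3rd Wednesday of May 1996: May 15, 1996.
June 1996 — 3rd Wednesday is June 19, 1996.
3rd Wednesday of July 1996: July 17, 1996.
3rd Wednesday of August 1996: August 21, 1996.
3rd Wednesday of September 1996: September 18, 1996.
3rd Wednesday of October 1996: October 16, 1996.

October 16, 1996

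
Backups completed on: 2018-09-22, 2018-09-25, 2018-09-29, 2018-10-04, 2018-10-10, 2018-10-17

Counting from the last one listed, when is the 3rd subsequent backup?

2018-11-13

The spacing grows by 1 each time: 3, 4, 5, 6, 7 days.
Next gap: 8 days. 2018-10-17 + 8 days = 2018-10-25.
Next gap: 9 days. 2018-10-25 + 9 days = 2018-11-03.
Next gap: 10 days. 2018-11-03 + 10 days = 2018-11-13.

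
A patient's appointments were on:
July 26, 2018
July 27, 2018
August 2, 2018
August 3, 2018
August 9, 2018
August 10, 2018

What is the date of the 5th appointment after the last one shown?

Every event lands on a Thursday or Friday (gaps cycle 1, 6, 1, 6, 1).
So the schedule is: every Thursday and Friday.
The following Thursday is August 16, 2018.
The following Friday is August 17, 2018.
Next Thursday: August 23, 2018.
Next Friday: August 24, 2018.
The following Thursday is August 30, 2018.

August 30, 2018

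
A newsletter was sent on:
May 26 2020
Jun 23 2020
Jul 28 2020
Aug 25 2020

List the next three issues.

Sep 22 2020, Oct 27 2020, Nov 24 2020

These are Tuesdays at 28- or 35-day spacing (28, 35, 28).
The pattern: 4th Tuesday of the month.
4th Tuesday of September 2020: Sep 22 2020.
October 2020 — 4th Tuesday is Oct 27 2020.
November 2020 — 4th Tuesday is Nov 24 2020.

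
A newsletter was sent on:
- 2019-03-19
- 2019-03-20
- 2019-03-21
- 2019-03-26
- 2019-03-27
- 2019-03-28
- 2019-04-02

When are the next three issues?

2019-04-03, 2019-04-04, 2019-04-09

Gaps: 1, 1, 5, 1, 1, 5 days — not constant, but cyclic with period 3.
The events fall on every Tuesday, Wednesday and Thursday.
The following Wednesday is 2019-04-03.
The following Thursday is 2019-04-04.
The following Tuesday is 2019-04-09.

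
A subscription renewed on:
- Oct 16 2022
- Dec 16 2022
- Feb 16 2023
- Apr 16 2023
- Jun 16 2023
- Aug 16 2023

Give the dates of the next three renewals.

Oct 16 2023, Dec 16 2023, Feb 16 2024

The day-of-month is always 16 (61, 62, 59, 61, 61 days between events).
So this recurs on the 16th of every 2 months.
October 2023: Oct 16 2023.
Next: December 2023 → Dec 16 2023.
Next: February 2024 → Feb 16 2024.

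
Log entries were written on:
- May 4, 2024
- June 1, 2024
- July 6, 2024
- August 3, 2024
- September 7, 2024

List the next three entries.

Gaps: 28, 35, 28, 35 days — a mix of 28 and 35. Every date is a Saturday.
Each is the 1st Saturday of its month.
October 2024 — 1st Saturday is October 5, 2024.
1st Saturday of November 2024: November 2, 2024.
December 2024 — 1st Saturday is December 7, 2024.

October 5, 2024; November 2, 2024; December 7, 2024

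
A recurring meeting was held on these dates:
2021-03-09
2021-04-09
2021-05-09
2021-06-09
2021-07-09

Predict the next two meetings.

Each date is the 9th; the gaps (31, 30, 31, 30) track the month lengths.
The rule is the 9th of each month.
August 2021: 2021-08-09.
Next: September 2021 → 2021-09-09.

2021-08-09, 2021-09-09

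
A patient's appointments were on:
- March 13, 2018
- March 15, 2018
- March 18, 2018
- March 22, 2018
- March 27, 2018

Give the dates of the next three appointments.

Gaps: 2, 3, 4, 5 days — each gap is 1 larger than the previous one.
Next gap: 6 days. March 27, 2018 + 6 days = April 2, 2018.
Next gap: 7 days. April 2, 2018 + 7 days = April 9, 2018.
Next gap: 8 days. April 9, 2018 + 8 days = April 17, 2018.

April 2, 2018; April 9, 2018; April 17, 2018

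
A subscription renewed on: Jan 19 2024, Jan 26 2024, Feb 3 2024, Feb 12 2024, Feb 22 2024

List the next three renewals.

The spacing grows by 1 each time: 7, 8, 9, 10 days.
Next gap: 11 days. Feb 22 2024 + 11 days = Mar 4 2024.
Next gap: 12 days. Mar 4 2024 + 12 days = Mar 16 2024.
Next gap: 13 days. Mar 16 2024 + 13 days = Mar 29 2024.

Mar 4 2024, Mar 16 2024, Mar 29 2024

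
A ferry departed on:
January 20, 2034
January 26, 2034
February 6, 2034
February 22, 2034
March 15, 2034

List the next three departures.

April 10, 2034; May 11, 2034; June 16, 2034

Intervals are 6, 11, 16, 21 days — an arithmetic progression with common difference 5.
Next gap: 26 days. March 15, 2034 + 26 days = April 10, 2034.
Next gap: 31 days. April 10, 2034 + 31 days = May 11, 2034.
Next gap: 36 days. May 11, 2034 + 36 days = June 16, 2034.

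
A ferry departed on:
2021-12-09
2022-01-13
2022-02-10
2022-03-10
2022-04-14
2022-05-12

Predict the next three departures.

These are Thursdays at 28- or 35-day spacing (35, 28, 28, 35, 28).
The pattern: 2nd Thursday of the month.
2nd Thursday of June 2022: 2022-06-09.
July 2022 — 2nd Thursday is 2022-07-14.
August 2022 — 2nd Thursday is 2022-08-11.

2022-06-09, 2022-07-14, 2022-08-11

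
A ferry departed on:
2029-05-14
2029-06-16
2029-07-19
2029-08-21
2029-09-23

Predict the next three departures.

2029-10-26, 2029-11-28, 2029-12-31

Every event comes 33 days after the last (33, 33, 33, 33).
2029-09-23 + 33 days = 2029-10-26.
2029-10-26 + 33 days = 2029-11-28.
2029-11-28 + 33 days = 2029-12-31.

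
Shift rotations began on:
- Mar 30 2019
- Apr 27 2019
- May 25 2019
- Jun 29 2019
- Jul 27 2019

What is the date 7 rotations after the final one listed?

Every date is a Saturday; gaps 28, 28, 35, 28 days.
Each is the last Saturday of its month (at least one falls on the 29th or later, ruling out '4th Saturday').
Last Saturday of August 2019: Aug 31 2019.
September 2019 ends with Saturday Sep 28 2019.
Last Saturday of October 2019: Oct 26 2019.
November 2019 ends with Saturday Nov 30 2019.
Last Saturday of December 2019: Dec 28 2019.
January 2020 ends with Saturday Jan 25 2020.
Last Saturday of February 2020: Feb 29 2020.

Feb 29 2020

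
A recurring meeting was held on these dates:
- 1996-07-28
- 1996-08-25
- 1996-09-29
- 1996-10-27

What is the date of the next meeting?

1996-11-24

These are Sundays with 28, 35, 28-day gaps.
Each is the final Sunday of its month — 1996-09-29 is past the 28th, so '4th Sunday' doesn't fit.
Last Sunday of November 1996: 1996-11-24.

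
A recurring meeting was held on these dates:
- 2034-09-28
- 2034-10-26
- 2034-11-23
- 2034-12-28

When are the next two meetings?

All dates are Thursdays, 28, 28, 35 days apart.
Specifically, the 4th Thursday of each month.
January 2035 — 4th Thursday is 2035-01-25.
February 2035 — 4th Thursday is 2035-02-22.

2035-01-25, 2035-02-22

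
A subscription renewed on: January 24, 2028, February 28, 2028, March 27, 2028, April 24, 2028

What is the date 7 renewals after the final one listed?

All dates are Mondays, 35, 28, 28 days apart.
Specifically, the 4th Monday of each month.
May 2028 — 4th Monday is May 22, 2028.
June 2028 — 4th Monday is June 26, 2028.
July 2028 — 4th Monday is July 24, 2028.
August 2028 — 4th Monday is August 28, 2028.
September 2028 — 4th Monday is September 25, 2028.
October 2028 — 4th Monday is October 23, 2028.
November 2028 — 4th Monday is November 27, 2028.

November 27, 2028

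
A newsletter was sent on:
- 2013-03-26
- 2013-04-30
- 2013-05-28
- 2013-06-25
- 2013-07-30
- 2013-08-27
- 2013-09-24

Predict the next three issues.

2013-10-29, 2013-11-26, 2013-12-31

Every date is a Tuesday; gaps 35, 28, 28, 35, 28, 28 days.
Each is the last Tuesday of its month (at least one falls on the 29th or later, ruling out '4th Tuesday').
October 2013 ends with Tuesday 2013-10-29.
Last Tuesday of November 2013: 2013-11-26.
Last Tuesday of December 2013: 2013-12-31.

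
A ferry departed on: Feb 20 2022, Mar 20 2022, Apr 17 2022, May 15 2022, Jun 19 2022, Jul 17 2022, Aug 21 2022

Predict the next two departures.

Gaps: 28, 28, 28, 35, 28, 35 days — a mix of 28 and 35. Every date is a Sunday.
Each is the 3rd Sunday of its month.
3rd Sunday of September 2022: Sep 18 2022.
October 2022 — 3rd Sunday is Oct 16 2022.

Sep 18 2022, Oct 16 2022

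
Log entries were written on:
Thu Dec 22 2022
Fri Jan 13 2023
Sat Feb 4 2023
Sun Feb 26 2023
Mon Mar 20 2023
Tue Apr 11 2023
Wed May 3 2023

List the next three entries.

Every event comes 22 days after the last (22, 22, 22, 22, 22, 22).
Wed May 3 2023 + 22 days = Thu May 25 2023.
Thu May 25 2023 + 22 days = Fri Jun 16 2023.
Fri Jun 16 2023 + 22 days = Sat Jul 8 2023.

Thu May 25 2023, Fri Jun 16 2023, Sat Jul 8 2023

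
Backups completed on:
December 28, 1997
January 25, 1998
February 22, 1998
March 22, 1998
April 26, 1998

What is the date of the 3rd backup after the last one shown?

July 26, 1998

These are Sundays at 28- or 35-day spacing (28, 28, 28, 35).
The pattern: 4th Sunday of the month.
May 1998 — 4th Sunday is May 24, 1998.
June 1998 — 4th Sunday is June 28, 1998.
July 1998 — 4th Sunday is July 26, 1998.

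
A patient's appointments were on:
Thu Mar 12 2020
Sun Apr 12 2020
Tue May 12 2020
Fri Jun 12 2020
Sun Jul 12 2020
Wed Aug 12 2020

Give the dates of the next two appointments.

Sat Sep 12 2020, Mon Oct 12 2020

The day-of-month is always 12 (31, 30, 31, 30, 31 days between events).
So this recurs on the 12th of each month.
September 2020: Sat Sep 12 2020.
October 2020: Mon Oct 12 2020.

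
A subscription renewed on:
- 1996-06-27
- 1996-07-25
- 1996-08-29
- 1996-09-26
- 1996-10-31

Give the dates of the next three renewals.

All Thursdays; the gaps (28, 35, 28, 35) vary with month length.
This is the last Thursday of each month.
Last Thursday of November 1996: 1996-11-28.
December 1996 ends with Thursday 1996-12-26.
Last Thursday of January 1997: 1997-01-30.

1996-11-28, 1996-12-26, 1997-01-30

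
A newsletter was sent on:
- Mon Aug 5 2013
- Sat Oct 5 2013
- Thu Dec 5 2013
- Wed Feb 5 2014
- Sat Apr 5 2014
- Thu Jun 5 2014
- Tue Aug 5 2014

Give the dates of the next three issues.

Gaps: 61, 61, 62, 59, 61, 61 days — not constant. Every event is on the 5th of the month.
Pattern: the 5th of every 2 months.
October 2014: Sun Oct 5 2014.
Next: December 2014 → Fri Dec 5 2014.
February 2015: Thu Feb 5 2015.

Sun Oct 5 2014, Fri Dec 5 2014, Thu Feb 5 2015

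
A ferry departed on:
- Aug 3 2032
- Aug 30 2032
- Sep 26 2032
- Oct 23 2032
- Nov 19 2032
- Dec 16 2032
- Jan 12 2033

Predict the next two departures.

Gaps between consecutive events: 27, 27, 27, 27, 27, 27 days — a constant 27-day interval.
Jan 12 2033 + 27 days = Feb 8 2033.
Feb 8 2033 + 27 days = Mar 7 2033.

Feb 8 2033, Mar 7 2033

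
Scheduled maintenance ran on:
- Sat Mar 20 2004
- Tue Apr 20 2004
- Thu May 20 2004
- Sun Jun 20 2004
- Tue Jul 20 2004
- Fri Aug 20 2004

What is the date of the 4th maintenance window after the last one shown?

Each date is the 20th; the gaps (31, 30, 31, 30, 31) track the month lengths.
The rule is the 20th of each month.
Next: September 2004 → Mon Sep 20 2004.
Next: October 2004 → Wed Oct 20 2004.
November 2004: Sat Nov 20 2004.
Next: December 2004 → Mon Dec 20 2004.

Mon Dec 20 2004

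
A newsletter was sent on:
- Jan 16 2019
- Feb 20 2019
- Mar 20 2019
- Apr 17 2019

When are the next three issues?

All dates are Wednesdays, 35, 28, 28 days apart.
Specifically, the 3rd Wednesday of each month.
3rd Wednesday of May 2019: May 15 2019.
June 2019 — 3rd Wednesday is Jun 19 2019.
3rd Wednesday of July 2019: Jul 17 2019.

May 15 2019, Jun 19 2019, Jul 17 2019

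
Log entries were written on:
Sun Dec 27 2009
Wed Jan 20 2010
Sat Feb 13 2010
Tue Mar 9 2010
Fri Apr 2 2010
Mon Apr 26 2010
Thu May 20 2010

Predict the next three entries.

Sun Jun 13 2010, Wed Jul 7 2010, Sat Jul 31 2010

Gaps between consecutive events: 24, 24, 24, 24, 24, 24 days — a constant 24-day interval.
Thu May 20 2010 + 24 days = Sun Jun 13 2010.
Sun Jun 13 2010 + 24 days = Wed Jul 7 2010.
Wed Jul 7 2010 + 24 days = Sat Jul 31 2010.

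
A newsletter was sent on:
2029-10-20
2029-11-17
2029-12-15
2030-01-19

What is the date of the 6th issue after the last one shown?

2030-07-20

Gaps: 28, 28, 35 days — a mix of 28 and 35. Every date is a Saturday.
Each is the 3rd Saturday of its month.
February 2030 — 3rd Saturday is 2030-02-16.
3rd Saturday of March 2030: 2030-03-16.
3rd Saturday of April 2030: 2030-04-20.
May 2030 — 3rd Saturday is 2030-05-18.
June 2030 — 3rd Saturday is 2030-06-15.
July 2030 — 3rd Saturday is 2030-07-20.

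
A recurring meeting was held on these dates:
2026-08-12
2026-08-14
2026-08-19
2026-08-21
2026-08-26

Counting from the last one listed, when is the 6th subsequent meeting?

The gap pattern 2, 5, 2, 5 repeats every 2 events.
These are the Wednesdays and Fridays of each week.
The following Friday is 2026-08-28.
The following Wednesday is 2026-09-02.
The following Friday is 2026-09-04.
Next Wednesday: 2026-09-09.
The following Friday is 2026-09-11.
The following Wednesday is 2026-09-16.

2026-09-16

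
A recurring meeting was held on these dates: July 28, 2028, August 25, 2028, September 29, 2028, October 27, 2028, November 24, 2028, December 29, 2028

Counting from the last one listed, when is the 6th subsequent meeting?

All Fridays; the gaps (28, 35, 28, 28, 35) vary with month length.
This is the last Friday of each month.
Last Friday of January 2029: January 26, 2029.
February 2029 ends with Friday February 23, 2029.
Last Friday of March 2029: March 30, 2029.
April 2029 ends with Friday April 27, 2029.
Last Friday of May 2029: May 25, 2029.
June 2029 ends with Friday June 29, 2029.

June 29, 2029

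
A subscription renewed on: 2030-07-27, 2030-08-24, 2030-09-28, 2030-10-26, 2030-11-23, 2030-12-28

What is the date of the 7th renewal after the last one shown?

All dates are Saturdays, 28, 35, 28, 28, 35 days apart.
Specifically, the 4th Saturday of each month.
January 2031 — 4th Saturday is 2031-01-25.
February 2031 — 4th Saturday is 2031-02-22.
4th Saturday of March 2031: 2031-03-22.
4th Saturday of April 2031: 2031-04-26.
May 2031 — 4th Saturday is 2031-05-24.
June 2031 — 4th Saturday is 2031-06-28.
4th Saturday of July 2031: 2031-07-26.

2031-07-26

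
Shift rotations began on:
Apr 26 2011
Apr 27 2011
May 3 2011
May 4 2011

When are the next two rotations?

May 10 2011, May 11 2011

The gap pattern 1, 6, 1 repeats every 2 events.
These are the Tuesdays and Wednesdays of each week.
Next Tuesday: May 10 2011.
Next Wednesday: May 11 2011.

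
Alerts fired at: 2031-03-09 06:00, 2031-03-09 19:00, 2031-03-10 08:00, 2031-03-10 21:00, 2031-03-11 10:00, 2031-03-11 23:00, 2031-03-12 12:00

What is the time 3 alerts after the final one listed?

The interval is a steady 13 hours (13, 13, 13, 13, 13, 13).
2031-03-12 12:00 + 13 h = 2031-03-13 01:00.
2031-03-13 01:00 + 13 h = 2031-03-13 14:00.
2031-03-13 14:00 + 13 h = 2031-03-14 03:00.

2031-03-14 03:00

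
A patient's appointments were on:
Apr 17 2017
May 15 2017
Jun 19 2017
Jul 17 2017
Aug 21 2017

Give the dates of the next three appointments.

All dates are Mondays, 28, 35, 28, 35 days apart.
Specifically, the 3rd Monday of each month.
September 2017 — 3rd Monday is Sep 18 2017.
3rd Monday of October 2017: Oct 16 2017.
3rd Monday of November 2017: Nov 20 2017.

Sep 18 2017, Oct 16 2017, Nov 20 2017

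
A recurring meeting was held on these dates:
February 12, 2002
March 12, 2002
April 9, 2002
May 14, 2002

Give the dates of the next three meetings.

June 11, 2002; July 9, 2002; August 13, 2002

Gaps: 28, 28, 35 days — a mix of 28 and 35. Every date is a Tuesday.
Each is the 2nd Tuesday of its month.
June 2002 — 2nd Tuesday is June 11, 2002.
July 2002 — 2nd Tuesday is July 9, 2002.
2nd Tuesday of August 2002: August 13, 2002.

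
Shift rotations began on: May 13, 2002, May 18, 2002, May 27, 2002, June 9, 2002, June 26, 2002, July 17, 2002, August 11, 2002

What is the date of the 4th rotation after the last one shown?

Intervals are 5, 9, 13, 17, 21, 25 days — an arithmetic progression with common difference 4.
Next gap: 29 days. August 11, 2002 + 29 days = September 9, 2002.
Next gap: 33 days. September 9, 2002 + 33 days = October 12, 2002.
Next gap: 37 days. October 12, 2002 + 37 days = November 18, 2002.
Next gap: 41 days. November 18, 2002 + 41 days = December 29, 2002.

December 29, 2002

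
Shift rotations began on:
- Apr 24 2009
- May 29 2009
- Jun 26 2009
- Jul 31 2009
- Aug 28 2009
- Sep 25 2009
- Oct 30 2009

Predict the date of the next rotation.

These are Fridays with 35, 28, 35, 28, 28, 35-day gaps.
Each is the final Friday of its month — May 29 2009 is past the 28th, so '4th Friday' doesn't fit.
November 2009 ends with Friday Nov 27 2009.

Nov 27 2009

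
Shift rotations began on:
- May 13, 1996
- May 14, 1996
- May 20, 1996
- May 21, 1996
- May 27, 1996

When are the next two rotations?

The gap pattern 1, 6, 1, 6 repeats every 2 events.
These are the Mondays and Tuesdays of each week.
Next Tuesday: May 28, 1996.
Next Monday: June 3, 1996.

May 28, 1996; June 3, 1996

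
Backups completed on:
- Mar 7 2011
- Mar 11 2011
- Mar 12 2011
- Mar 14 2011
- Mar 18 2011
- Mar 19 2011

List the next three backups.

Mar 21 2011, Mar 25 2011, Mar 26 2011

The gap pattern 4, 1, 2, 4, 1 repeats every 3 events.
These are the Mondays, Fridays and Saturdays of each week.
The following Monday is Mar 21 2011.
Next Friday: Mar 25 2011.
The following Saturday is Mar 26 2011.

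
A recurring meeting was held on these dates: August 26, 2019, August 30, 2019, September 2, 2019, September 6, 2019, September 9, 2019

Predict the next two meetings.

Gaps: 4, 3, 4, 3 days — not constant, but cyclic with period 2.
The events fall on every Monday and Friday.
The following Friday is September 13, 2019.
The following Monday is September 16, 2019.

September 13, 2019; September 16, 2019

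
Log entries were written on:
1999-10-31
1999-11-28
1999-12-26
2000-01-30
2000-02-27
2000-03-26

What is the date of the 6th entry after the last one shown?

2000-09-24

All Sundays; the gaps (28, 28, 35, 28, 28) vary with month length.
This is the last Sunday of each month.
Last Sunday of April 2000: 2000-04-30.
May 2000 ends with Sunday 2000-05-28.
Last Sunday of June 2000: 2000-06-25.
Last Sunday of July 2000: 2000-07-30.
August 2000 ends with Sunday 2000-08-27.
September 2000 ends with Sunday 2000-09-24.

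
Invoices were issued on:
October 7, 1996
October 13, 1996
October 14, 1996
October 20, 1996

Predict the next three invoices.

October 21, 1996; October 27, 1996; October 28, 1996

The gap pattern 6, 1, 6 repeats every 2 events.
These are the Mondays and Sundays of each week.
Next Monday: October 21, 1996.
The following Sunday is October 27, 1996.
Next Monday: October 28, 1996.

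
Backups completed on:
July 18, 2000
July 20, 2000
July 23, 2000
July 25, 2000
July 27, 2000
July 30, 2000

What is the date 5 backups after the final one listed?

August 10, 2000

The gap pattern 2, 3, 2, 2, 3 repeats every 3 events.
These are the Tuesdays, Thursdays and Sundays of each week.
Next Tuesday: August 1, 2000.
The following Thursday is August 3, 2000.
Next Sunday: August 6, 2000.
Next Tuesday: August 8, 2000.
Next Thursday: August 10, 2000.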